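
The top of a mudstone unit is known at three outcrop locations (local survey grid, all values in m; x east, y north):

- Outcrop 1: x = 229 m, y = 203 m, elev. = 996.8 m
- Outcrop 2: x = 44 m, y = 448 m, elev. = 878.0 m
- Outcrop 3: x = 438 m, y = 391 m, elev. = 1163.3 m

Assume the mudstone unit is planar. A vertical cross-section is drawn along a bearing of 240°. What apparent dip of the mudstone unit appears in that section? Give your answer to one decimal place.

33.8°

Two edge vectors: Outcrop 1→Outcrop 2 = (-185, 245, -118.8), Outcrop 1→Outcrop 3 = (209, 188, 166.5).
Normal n = (Outcrop 1→Outcrop 2) × (Outcrop 1→Outcrop 3) = (63126.9, 5973.3, -85985).
So ∂z/∂x = −n_x/n_z = 0.73416 and ∂z/∂y = −n_y/n_z = 0.06947.
Unit vector along 240° is (sin 240°, cos 240°) = (-0.8660, -0.5000).
Slope in that direction = a·(-0.8660) + b·(-0.5000) = −0.67054.
Apparent dip = arctan|0.67054| = 33.8° (true dip is 36.4°, so apparent ≤ true as expected).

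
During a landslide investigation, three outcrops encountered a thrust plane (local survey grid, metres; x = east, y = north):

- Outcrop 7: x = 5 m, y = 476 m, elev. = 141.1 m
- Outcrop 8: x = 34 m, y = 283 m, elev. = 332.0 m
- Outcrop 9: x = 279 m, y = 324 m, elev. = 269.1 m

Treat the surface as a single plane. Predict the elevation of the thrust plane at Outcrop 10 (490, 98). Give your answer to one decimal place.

476.9 m

Two edge vectors: Outcrop 7→Outcrop 8 = (29, -193, 190.9), Outcrop 7→Outcrop 9 = (274, -152, 128).
Normal n = (Outcrop 7→Outcrop 8) × (Outcrop 7→Outcrop 9) = (4312.8, 48594.6, 48474).
So ∂z/∂x = −n_x/n_z = −0.08897 and ∂z/∂y = −n_y/n_z = −1.00249.
Intercept c from Outcrop 7: 141.1 + 0.44 + 477.18 = 618.73.
At (490, 98): z = −43.6 − 98.2 + 618.73 = 476.9 m.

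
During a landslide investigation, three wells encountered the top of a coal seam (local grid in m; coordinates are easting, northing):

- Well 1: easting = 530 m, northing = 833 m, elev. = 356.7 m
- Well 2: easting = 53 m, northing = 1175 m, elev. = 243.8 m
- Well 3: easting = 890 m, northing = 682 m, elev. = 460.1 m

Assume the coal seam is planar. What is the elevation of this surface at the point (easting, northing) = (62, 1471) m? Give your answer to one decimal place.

297.3 m

Two edge vectors: Well 1→Well 2 = (-477, 342, -112.9), Well 1→Well 3 = (360, -151, 103.4).
Normal n = (Well 1→Well 2) × (Well 1→Well 3) = (18314.9, 8677.8, -51093).
So ∂z/∂easting = −n_x/n_z = 0.358462 and ∂z/∂northing = −n_y/n_z = 0.169843.
Intercept c from Well 1: 356.7 − 189.98 − 141.48 = 25.24.
At (62, 1471): z = 22.2 + 249.8 + 25.24 = 297.3 m.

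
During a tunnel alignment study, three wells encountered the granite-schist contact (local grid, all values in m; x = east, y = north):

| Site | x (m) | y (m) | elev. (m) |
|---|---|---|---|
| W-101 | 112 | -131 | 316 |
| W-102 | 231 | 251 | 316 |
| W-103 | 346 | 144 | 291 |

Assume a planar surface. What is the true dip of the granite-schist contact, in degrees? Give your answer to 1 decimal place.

Let the plane be z = a·x + b·y + c.
W-102−W-101: 119a + 382b = 0;  W-103−W-101: 234a + 275b = −25.
Solving gives a = −0.16854, b = 0.05250.
Gradient magnitude |∇z| = √(a² + b²) = √(0.02841 + 0.00276) = 0.17653.
True dip = arctan(0.17653) = 10.0°, dipping toward ESE (azimuth ≈ 107°).

10.0°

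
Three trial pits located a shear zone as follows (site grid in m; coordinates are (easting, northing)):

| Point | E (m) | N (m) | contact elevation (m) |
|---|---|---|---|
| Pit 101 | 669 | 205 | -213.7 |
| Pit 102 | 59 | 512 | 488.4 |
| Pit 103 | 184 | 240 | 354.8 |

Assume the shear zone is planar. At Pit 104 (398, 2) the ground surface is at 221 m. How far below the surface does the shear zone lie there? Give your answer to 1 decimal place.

106.1 m

Two edge vectors: Pit 101→Pit 102 = (-610, 307, 702.1), Pit 101→Pit 103 = (-485, 35, 568.5).
Normal n = (Pit 101→Pit 102) × (Pit 101→Pit 103) = (149956, 6266.5, 127545).
So ∂z/∂E = −n_x/n_z = −1.17571 and ∂z/∂N = −n_y/n_z = −0.04913.
Intercept c from Pit 101: -213.7 + 786.55 + 10.07 = 582.92.
At (398, 2): z_contact = −467.93 − 0.10 + 582.92 = 114.89 m.
Depth below ground = 221 − 114.89 = 106.1 m.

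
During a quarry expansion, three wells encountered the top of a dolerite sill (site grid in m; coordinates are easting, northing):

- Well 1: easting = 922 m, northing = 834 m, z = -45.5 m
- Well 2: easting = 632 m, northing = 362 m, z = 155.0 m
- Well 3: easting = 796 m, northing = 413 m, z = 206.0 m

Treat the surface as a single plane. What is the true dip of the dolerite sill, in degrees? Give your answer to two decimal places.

Two edge vectors: Well 1→Well 2 = (-290, -472, 200.5), Well 1→Well 3 = (-126, -421, 251.5).
Normal n = (Well 1→Well 2) × (Well 1→Well 3) = (-34297.5, 47672, 62618).
So ∂z/∂easting = −n_x/n_z = 0.54773 and ∂z/∂northing = −n_y/n_z = −0.76131.
Gradient magnitude |∇z| = √(a² + b²) = √(0.30000 + 0.57960) = 0.93787.
True dip = arctan(0.93787) = 43.16°, dipping toward NW (azimuth ≈ 324°).

43.16°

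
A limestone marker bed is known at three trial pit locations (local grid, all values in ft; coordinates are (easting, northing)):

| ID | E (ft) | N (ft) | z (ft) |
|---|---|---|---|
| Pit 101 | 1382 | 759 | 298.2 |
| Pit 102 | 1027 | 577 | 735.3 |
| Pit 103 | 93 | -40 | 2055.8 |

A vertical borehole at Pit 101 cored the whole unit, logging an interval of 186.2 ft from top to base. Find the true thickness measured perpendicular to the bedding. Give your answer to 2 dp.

109.70 ft

Let the plane be z = a·E + b·N + c.
Pit 102−Pit 101: −355a − 182b = 437.1;  Pit 103−Pit 101: −1289a − 799b = 1757.6.
Solving gives a = −0.59860, b = −1.23404.
|∇z| = √(a²+b²) = 1.37156, so dip δ = arctan(1.37156) = 53.90°.
True thickness = vertical thickness × cos δ = 186.2 × cos 53.90° = 109.70 ft.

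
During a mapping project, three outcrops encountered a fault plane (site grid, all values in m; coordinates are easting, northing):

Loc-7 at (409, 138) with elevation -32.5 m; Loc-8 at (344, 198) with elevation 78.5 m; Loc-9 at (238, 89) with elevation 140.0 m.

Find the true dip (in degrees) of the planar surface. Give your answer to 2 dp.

Two edge vectors: Loc-7→Loc-8 = (-65, 60, 111), Loc-7→Loc-9 = (-171, -49, 172.5).
Normal n = (Loc-7→Loc-8) × (Loc-7→Loc-9) = (15789, -7768.5, 13445).
So ∂z/∂easting = −n_x/n_z = −1.17434 and ∂z/∂northing = −n_y/n_z = 0.57780.
Gradient magnitude |∇z| = √(a² + b²) = √(1.37907 + 0.33385) = 1.30879.
True dip = arctan(1.30879) = 52.62°, dipping toward ESE (azimuth ≈ 116°).

52.62°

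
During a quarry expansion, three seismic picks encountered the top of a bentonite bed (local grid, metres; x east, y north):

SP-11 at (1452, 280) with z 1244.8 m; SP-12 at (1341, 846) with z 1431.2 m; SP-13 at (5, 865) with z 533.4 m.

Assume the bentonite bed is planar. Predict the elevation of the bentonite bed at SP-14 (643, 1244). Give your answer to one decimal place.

Two edge vectors: SP-11→SP-12 = (-111, 566, 186.4), SP-11→SP-13 = (-1447, 585, -711.4).
Normal n = (SP-11→SP-12) × (SP-11→SP-13) = (-511696.4, -348686.2, 754067).
So ∂z/∂x = −n_x/n_z = 0.678582 and ∂z/∂y = −n_y/n_z = 0.462407.
Intercept c from SP-11: 1244.8 − 985.30 − 129.47 = 130.02.
At (643, 1244): z = 436.3 + 575.2 + 130.02 = 1141.6 m.

1141.6 m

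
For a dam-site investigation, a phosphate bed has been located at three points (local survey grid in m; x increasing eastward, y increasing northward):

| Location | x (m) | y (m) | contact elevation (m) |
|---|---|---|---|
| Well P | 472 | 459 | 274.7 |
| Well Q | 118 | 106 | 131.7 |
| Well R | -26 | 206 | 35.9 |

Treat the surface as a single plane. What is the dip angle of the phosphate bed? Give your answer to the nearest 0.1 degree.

30.1°

Two edge vectors: Well P→Well Q = (-354, -353, -143), Well P→Well R = (-498, -253, -238.8).
Normal n = (Well P→Well Q) × (Well P→Well R) = (48117.4, -13321.2, -86232).
So ∂z/∂x = −n_x/n_z = 0.55800 and ∂z/∂y = −n_y/n_z = −0.15448.
Gradient magnitude |∇z| = √(a² + b²) = √(0.31136 + 0.02386) = 0.57899.
True dip = arctan(0.57899) = 30.1°, dipping toward WNW (azimuth ≈ 285°).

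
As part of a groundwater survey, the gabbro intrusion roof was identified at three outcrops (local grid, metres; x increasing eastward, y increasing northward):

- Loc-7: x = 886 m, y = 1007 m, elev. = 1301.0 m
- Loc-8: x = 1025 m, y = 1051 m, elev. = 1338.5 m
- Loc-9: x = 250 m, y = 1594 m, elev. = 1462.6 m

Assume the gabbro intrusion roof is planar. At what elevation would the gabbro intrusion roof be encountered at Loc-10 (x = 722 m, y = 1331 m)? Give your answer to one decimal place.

Two edge vectors: Loc-7→Loc-8 = (139, 44, 37.5), Loc-7→Loc-9 = (-636, 587, 161.6).
Normal n = (Loc-7→Loc-8) × (Loc-7→Loc-9) = (-14902.1, -46312.4, 109577).
So ∂z/∂x = −n_x/n_z = 0.135997 and ∂z/∂y = −n_y/n_z = 0.422647.
Intercept c from Loc-7: 1301 − 120.49 − 425.61 = 754.90.
At (722, 1331): z = 98.2 + 562.5 + 754.90 = 1415.6 m.

1415.6 m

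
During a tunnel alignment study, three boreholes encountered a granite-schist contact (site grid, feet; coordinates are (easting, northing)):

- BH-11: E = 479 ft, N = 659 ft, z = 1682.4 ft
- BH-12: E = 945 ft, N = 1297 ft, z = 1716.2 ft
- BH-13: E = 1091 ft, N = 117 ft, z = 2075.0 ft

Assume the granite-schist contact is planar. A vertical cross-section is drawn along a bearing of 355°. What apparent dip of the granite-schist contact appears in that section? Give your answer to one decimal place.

16.1°

Let the plane be z = a·E + b·N + c.
BH-12−BH-11: 466a + 638b = 33.8;  BH-13−BH-11: 612a − 542b = 392.6.
Solving gives a = 0.41802, b = −0.25235.
Unit vector along 355° is (sin 355°, cos 355°) = (-0.0872, 0.9962).
Slope in that direction = a·(-0.0872) + b·(0.9962) = −0.28782.
Apparent dip = arctan|0.28782| = 16.1° (true dip is 26.0°, so apparent ≤ true as expected).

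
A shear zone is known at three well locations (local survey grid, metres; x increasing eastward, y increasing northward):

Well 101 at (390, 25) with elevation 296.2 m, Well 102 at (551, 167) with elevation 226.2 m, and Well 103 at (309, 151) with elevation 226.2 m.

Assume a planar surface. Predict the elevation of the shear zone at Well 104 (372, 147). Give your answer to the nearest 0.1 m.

Two edge vectors: Well 101→Well 102 = (161, 142, -70), Well 101→Well 103 = (-81, 126, -70).
Normal n = (Well 101→Well 102) × (Well 101→Well 103) = (-1120, 16940, 31788).
So ∂z/∂x = −n_x/n_z = 0.03523 and ∂z/∂y = −n_y/n_z = −0.53291.
Intercept c from Well 101: 296.2 − 13.74 + 13.32 = 295.78.
At (372, 147): z = 13.1 − 78.3 + 295.78 = 230.6 m.

230.6 m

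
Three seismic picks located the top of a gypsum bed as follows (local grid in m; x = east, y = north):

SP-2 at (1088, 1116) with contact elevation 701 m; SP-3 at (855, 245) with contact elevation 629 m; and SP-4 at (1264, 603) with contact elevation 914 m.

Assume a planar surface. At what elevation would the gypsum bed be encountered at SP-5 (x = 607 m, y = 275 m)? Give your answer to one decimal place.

Two edge vectors: SP-2→SP-3 = (-233, -871, -72), SP-2→SP-4 = (176, -513, 213).
Normal n = (SP-2→SP-3) × (SP-2→SP-4) = (-222459, 36957, 272825).
So ∂z/∂x = −n_x/n_z = 0.815391 and ∂z/∂y = −n_y/n_z = −0.135460.
Intercept c from SP-2: 701 − 887.15 + 151.17 = −34.97.
At (607, 275): z = 494.9 − 37.3 − 34.97 = 422.7 m.

422.7 m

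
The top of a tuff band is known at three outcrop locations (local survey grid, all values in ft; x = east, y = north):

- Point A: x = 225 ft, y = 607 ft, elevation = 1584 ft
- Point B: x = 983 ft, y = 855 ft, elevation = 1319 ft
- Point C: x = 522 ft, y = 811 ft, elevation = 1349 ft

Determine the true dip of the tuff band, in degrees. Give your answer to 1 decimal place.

50.9°

Let the plane be z = a·x + b·y + c.
Point B−Point A: 758a + 248b = −265;  Point C−Point A: 297a + 204b = −235.
Solving gives a = 0.05211, b = −1.22783.
Gradient magnitude |∇z| = √(a² + b²) = √(0.00272 + 1.50757) = 1.22894.
True dip = arctan(1.22894) = 50.9°, dipping toward N (azimuth ≈ 358°).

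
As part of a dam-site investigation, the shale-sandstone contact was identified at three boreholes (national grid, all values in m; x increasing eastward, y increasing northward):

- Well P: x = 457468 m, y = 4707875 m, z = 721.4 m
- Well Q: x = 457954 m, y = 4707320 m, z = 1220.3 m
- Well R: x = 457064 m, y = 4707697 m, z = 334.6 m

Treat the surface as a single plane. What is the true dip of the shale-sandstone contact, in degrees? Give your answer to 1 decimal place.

Let the plane be z = a·x + b·y + c.
Well Q−Well P: 486a − 555b = 498.9;  Well R−Well P: −404a − 178b = −386.8.
Solving gives a = 0.97667, b = −0.04367.
Gradient magnitude |∇z| = √(a² + b²) = √(0.95388 + 0.00191) = 0.97764.
True dip = arctan(0.97764) = 44.4°, dipping toward W (azimuth ≈ 273°).

44.4°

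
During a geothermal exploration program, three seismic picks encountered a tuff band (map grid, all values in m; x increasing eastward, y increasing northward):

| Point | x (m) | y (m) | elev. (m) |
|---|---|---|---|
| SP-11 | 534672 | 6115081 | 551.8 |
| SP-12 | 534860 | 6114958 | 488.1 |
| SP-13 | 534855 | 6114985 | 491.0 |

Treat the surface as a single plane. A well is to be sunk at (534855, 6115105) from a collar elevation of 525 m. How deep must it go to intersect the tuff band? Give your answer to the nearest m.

Two edge vectors: SP-11→SP-12 = (188, -123, -63.7), SP-11→SP-13 = (183, -96, -60.8).
Normal n = (SP-11→SP-12) × (SP-11→SP-13) = (1363.2, -226.7, 4461).
So ∂z/∂x = −n_x/n_z = −0.30558171 and ∂z/∂y = −n_y/n_z = 0.05081820.
Intercept c from SP-11: 551.8 + 163385.98 − 310757.42 = −146819.64.
At (534855, 6115105): z_contact = −163441.9 + 310758.6 − 146819.64 = 497.1 m.
Depth below ground = 525 − 497.1 = 28 m.

28 m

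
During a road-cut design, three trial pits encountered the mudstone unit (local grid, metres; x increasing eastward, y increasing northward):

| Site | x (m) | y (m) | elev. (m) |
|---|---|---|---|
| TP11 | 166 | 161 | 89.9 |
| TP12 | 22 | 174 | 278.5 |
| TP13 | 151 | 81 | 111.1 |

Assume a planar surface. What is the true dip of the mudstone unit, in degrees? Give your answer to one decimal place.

52.7°

Two edge vectors: TP11→TP12 = (-144, 13, 188.6), TP11→TP13 = (-15, -80, 21.2).
Normal n = (TP11→TP12) × (TP11→TP13) = (15363.6, 223.8, 11715).
So ∂z/∂x = −n_x/n_z = −1.31145 and ∂z/∂y = −n_y/n_z = −0.01910.
Gradient magnitude |∇z| = √(a² + b²) = √(1.71989 + 0.00036) = 1.31159.
True dip = arctan(1.31159) = 52.7°, dipping toward E (azimuth ≈ 089°).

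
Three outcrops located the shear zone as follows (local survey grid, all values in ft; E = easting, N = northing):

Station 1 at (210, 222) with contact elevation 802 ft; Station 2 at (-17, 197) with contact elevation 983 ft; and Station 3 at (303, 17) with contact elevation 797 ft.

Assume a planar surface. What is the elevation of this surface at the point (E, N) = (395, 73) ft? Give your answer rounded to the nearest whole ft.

Let the plane be z = a·E + b·N + c.
Station 2−Station 1: −227a − 25b = 181;  Station 3−Station 1: 93a − 205b = −5.
Solving gives a = −0.76197, b = −0.32129.
Then c = 802 − a·210 − b·222 = 1033.34.
At (395, 73): z = −301.0 − 23.5 + 1033.34 = 708.9 ft.

709 ft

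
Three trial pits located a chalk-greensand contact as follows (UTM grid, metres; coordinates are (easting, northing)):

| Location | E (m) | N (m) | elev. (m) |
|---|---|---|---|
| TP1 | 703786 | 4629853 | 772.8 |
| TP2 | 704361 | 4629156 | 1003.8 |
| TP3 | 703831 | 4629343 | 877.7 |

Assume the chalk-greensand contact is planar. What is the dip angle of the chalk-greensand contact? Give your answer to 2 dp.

14.35°

Let the plane be z = a·E + b·N + c.
TP2−TP1: 575a − 697b = 231;  TP3−TP1: 45a − 510b = 104.9.
Solving gives a = 0.17067, b = −0.19063.
Gradient magnitude |∇z| = √(a² + b²) = √(0.02913 + 0.03634) = 0.25586.
True dip = arctan(0.25586) = 14.35°, dipping toward NW (azimuth ≈ 318°).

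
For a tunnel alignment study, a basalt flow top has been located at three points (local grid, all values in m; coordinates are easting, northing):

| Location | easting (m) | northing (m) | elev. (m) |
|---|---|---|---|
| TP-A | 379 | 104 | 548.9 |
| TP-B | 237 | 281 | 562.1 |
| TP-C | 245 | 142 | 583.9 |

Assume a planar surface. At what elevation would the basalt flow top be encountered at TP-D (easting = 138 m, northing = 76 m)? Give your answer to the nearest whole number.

Two edge vectors: TP-A→TP-B = (-142, 177, 13.2), TP-A→TP-C = (-134, 38, 35).
Normal n = (TP-A→TP-B) × (TP-A→TP-C) = (5693.4, 3201.2, 18322).
So ∂z/∂easting = −n_x/n_z = −0.31074 and ∂z/∂northing = −n_y/n_z = −0.17472.
Intercept c from TP-A: 548.9 + 117.77 + 18.17 = 684.84.
At (138, 76): z = −42.9 − 13.3 + 684.84 = 628.7 m.

629 m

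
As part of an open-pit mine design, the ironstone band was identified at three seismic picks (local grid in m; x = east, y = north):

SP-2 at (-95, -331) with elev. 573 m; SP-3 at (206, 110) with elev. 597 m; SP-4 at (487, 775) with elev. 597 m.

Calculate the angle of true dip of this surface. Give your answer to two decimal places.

Two edge vectors: SP-2→SP-3 = (301, 441, 24), SP-2→SP-4 = (582, 1106, 24).
Normal n = (SP-2→SP-3) × (SP-2→SP-4) = (-15960, 6744, 76244).
So ∂z/∂x = −n_x/n_z = 0.20933 and ∂z/∂y = −n_y/n_z = −0.08845.
Gradient magnitude |∇z| = √(a² + b²) = √(0.04382 + 0.00782) = 0.22725.
True dip = arctan(0.22725) = 12.80°, dipping toward WNW (azimuth ≈ 293°).

12.80°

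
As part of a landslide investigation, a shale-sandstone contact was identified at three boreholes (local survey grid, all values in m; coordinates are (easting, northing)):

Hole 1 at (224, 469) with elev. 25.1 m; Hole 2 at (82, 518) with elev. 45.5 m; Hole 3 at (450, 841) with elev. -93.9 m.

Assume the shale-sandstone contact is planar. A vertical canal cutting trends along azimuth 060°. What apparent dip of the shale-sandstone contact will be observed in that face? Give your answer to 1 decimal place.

15.5°

Two edge vectors: Hole 1→Hole 2 = (-142, 49, 20.4), Hole 1→Hole 3 = (226, 372, -119).
Normal n = (Hole 1→Hole 2) × (Hole 1→Hole 3) = (-13419.8, -12287.6, -63898).
So ∂z/∂E = −n_x/n_z = −0.21002 and ∂z/∂N = −n_y/n_z = −0.19230.
Unit vector along 060° is (sin 60°, cos 60°) = (0.8660, 0.5000).
Slope in that direction = a·(0.8660) + b·(0.5000) = −0.27803.
Apparent dip = arctan|0.27803| = 15.5° (true dip is 15.9°, so apparent ≤ true as expected).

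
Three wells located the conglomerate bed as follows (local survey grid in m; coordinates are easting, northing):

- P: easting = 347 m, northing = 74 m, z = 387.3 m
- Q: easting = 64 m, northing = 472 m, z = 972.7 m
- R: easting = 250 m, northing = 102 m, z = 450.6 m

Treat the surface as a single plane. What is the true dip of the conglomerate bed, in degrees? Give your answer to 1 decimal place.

52.4°

Let the plane be z = a·easting + b·northing + c.
Q−P: −283a + 398b = 585.4;  R−P: −97a + 28b = 63.3.
Solving gives a = −0.28688, b = 1.26686.
Gradient magnitude |∇z| = √(a² + b²) = √(0.08230 + 1.60494) = 1.29894.
True dip = arctan(1.29894) = 52.4°, dipping toward SSE (azimuth ≈ 167°).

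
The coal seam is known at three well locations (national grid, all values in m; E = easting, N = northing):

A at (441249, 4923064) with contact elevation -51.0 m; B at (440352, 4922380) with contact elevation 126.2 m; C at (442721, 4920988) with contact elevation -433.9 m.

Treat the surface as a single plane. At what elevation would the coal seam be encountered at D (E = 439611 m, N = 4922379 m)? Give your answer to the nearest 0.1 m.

288.8 m

Two edge vectors: A→B = (-897, -684, 177.2), A→C = (1472, -2076, -382.9).
Normal n = (A→B) × (A→C) = (629770.8, -82622.9, 2869020).
So ∂z/∂E = −n_x/n_z = −0.219507288 and ∂z/∂N = −n_y/n_z = 0.028798300.
Intercept c from A: -51 + 96857.37 − 141775.88 = −44969.50.
At (439611, 4922379): z = −96497.8 + 141756.1 − 44969.50 = 288.8 m.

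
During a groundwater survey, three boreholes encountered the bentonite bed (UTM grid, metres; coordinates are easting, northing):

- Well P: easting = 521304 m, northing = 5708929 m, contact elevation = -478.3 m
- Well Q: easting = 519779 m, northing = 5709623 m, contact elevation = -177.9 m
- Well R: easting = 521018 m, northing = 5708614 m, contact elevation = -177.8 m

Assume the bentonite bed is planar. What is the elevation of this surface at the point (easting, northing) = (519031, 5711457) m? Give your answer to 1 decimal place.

-849.8 m

Let the plane be z = a·easting + b·northing + c.
Well Q−Well P: −1525a + 694b = 300.4;  Well R−Well P: −286a − 315b = 300.5.
Solving gives a = −0.446592002, b = −0.548491071.
Then c = -478.3 − a·521304 − b·5708929 = 3363628.48.
At (519031, 5711457): z = −231795.1 − 3132683.2 + 3363628.48 = -849.8 m.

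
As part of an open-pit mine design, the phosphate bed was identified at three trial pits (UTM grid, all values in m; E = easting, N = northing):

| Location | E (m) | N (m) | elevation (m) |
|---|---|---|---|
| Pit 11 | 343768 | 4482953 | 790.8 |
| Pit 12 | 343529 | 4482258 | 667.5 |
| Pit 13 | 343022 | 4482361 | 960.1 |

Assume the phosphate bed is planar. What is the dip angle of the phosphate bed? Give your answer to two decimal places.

31.62°

Two edge vectors: Pit 11→Pit 12 = (-239, -695, -123.3), Pit 11→Pit 13 = (-746, -592, 169.3).
Normal n = (Pit 11→Pit 12) × (Pit 11→Pit 13) = (-190657.1, 132444.5, -376982).
So ∂z/∂E = −n_x/n_z = −0.50575 and ∂z/∂N = −n_y/n_z = 0.35133.
Gradient magnitude |∇z| = √(a² + b²) = √(0.25578 + 0.12343) = 0.61580.
True dip = arctan(0.61580) = 31.62°, dipping toward SE (azimuth ≈ 125°).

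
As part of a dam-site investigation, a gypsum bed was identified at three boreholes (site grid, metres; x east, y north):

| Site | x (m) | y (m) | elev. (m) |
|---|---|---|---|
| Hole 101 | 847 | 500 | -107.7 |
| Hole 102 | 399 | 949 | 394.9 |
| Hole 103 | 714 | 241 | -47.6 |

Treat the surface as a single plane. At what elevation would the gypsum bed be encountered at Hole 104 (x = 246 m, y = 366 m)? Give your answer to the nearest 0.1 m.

Two edge vectors: Hole 101→Hole 102 = (-448, 449, 502.6), Hole 101→Hole 103 = (-133, -259, 60.1).
Normal n = (Hole 101→Hole 102) × (Hole 101→Hole 103) = (157158.3, -39921, 175749).
So ∂z/∂x = −n_x/n_z = −0.89422 and ∂z/∂y = −n_y/n_z = 0.22715.
Intercept c from Hole 101: -107.7 + 757.40 − 113.57 = 536.13.
At (246, 366): z = −220.0 + 83.1 + 536.13 = 399.3 m.

399.3 m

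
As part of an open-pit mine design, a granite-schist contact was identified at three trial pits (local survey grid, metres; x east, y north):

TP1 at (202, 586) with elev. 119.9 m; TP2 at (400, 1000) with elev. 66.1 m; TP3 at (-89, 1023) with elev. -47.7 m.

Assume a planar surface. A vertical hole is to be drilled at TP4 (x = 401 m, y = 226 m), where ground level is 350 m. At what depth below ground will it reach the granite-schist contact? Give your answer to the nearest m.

101 m

Let the plane be z = a·x + b·y + c.
TP2−TP1: 198a + 414b = −53.8;  TP3−TP1: −291a + 437b = −167.6.
Solving gives a = 0.22162, b = −0.23594.
Then c = 119.9 − a·202 − b·586 = 213.40.
At (401, 226): z_contact = 88.9 − 53.3 + 213.40 = 248.9 m.
Depth below ground = 350 − 248.9 = 101 m.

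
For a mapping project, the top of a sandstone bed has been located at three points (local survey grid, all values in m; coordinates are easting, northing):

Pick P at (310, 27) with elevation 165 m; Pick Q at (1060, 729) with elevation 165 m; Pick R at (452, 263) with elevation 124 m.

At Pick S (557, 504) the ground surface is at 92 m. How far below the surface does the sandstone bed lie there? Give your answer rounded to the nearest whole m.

Let the plane be z = a·easting + b·northing + c.
Pick Q−Pick P: 750a + 702b = 0;  Pick R−Pick P: 142a + 236b = −41.
Solving gives a = 0.37226, b = −0.39772.
Then c = 165 − a·310 − b·27 = 60.34.
At (557, 504): z_contact = 207.4 − 200.5 + 60.34 = 67.2 m.
Depth below ground = 92 − 67.2 = 25 m.

25 m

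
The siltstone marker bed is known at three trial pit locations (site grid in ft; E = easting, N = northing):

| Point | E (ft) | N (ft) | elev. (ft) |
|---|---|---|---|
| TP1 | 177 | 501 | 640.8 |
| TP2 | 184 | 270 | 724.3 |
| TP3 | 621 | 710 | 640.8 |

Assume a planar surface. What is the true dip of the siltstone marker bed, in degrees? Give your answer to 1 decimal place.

Let the plane be z = a·E + b·N + c.
TP2−TP1: 7a − 231b = 83.5;  TP3−TP1: 444a + 209b = 0.
Solving gives a = 0.16776, b = −0.35639.
Gradient magnitude |∇z| = √(a² + b²) = √(0.02814 + 0.12701) = 0.39390.
True dip = arctan(0.39390) = 21.5°, dipping toward NNW (azimuth ≈ 335°).

21.5°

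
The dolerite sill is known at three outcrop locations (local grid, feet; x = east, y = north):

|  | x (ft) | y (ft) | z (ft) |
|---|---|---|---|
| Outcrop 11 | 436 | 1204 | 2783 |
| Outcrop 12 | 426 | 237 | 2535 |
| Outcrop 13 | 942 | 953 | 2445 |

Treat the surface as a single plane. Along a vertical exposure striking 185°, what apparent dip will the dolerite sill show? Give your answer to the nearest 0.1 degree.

Two edge vectors: Outcrop 11→Outcrop 12 = (-10, -967, -248), Outcrop 11→Outcrop 13 = (506, -251, -338).
Normal n = (Outcrop 11→Outcrop 12) × (Outcrop 11→Outcrop 13) = (264598, -128868, 491812).
So ∂z/∂x = −n_x/n_z = −0.53801 and ∂z/∂y = −n_y/n_z = 0.26203.
Unit vector along 185° is (sin 185°, cos 185°) = (-0.0872, -0.9962).
Slope in that direction = a·(-0.0872) + b·(-0.9962) = −0.21414.
Apparent dip = arctan|0.21414| = 12.1° (true dip is 30.9°, so apparent ≤ true as expected).

12.1°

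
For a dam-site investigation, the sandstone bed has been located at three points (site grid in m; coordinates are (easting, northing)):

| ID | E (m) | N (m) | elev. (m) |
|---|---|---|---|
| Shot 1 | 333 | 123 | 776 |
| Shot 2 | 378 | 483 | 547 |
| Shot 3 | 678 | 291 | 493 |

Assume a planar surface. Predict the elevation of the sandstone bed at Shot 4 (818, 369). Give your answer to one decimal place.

372.6 m

Let the plane be z = a·E + b·N + c.
Shot 2−Shot 1: 45a + 360b = −229;  Shot 3−Shot 1: 345a + 168b = −283.
Solving gives a = −0.54362, b = −0.56816.
Then c = 776 − a·333 − b·123 = 1026.91.
At (818, 369): z = −444.7 − 209.7 + 1026.91 = 372.6 m.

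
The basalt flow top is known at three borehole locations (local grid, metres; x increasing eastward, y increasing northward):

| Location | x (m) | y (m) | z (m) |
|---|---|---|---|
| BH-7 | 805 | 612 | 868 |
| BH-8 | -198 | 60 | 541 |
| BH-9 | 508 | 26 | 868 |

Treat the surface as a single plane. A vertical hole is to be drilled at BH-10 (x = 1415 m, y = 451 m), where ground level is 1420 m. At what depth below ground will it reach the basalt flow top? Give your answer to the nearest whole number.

239 m

Let the plane be z = a·x + b·y + c.
BH-8−BH-7: −1003a − 552b = −327;  BH-9−BH-7: −297a − 586b = 0.
Solving gives a = 0.45214, b = −0.22915.
Then c = 868 − a·805 − b·612 = 644.27.
At (1415, 451): z_contact = 639.8 − 103.3 + 644.27 = 1180.7 m.
Depth below ground = 1420 − 1180.7 = 239 m.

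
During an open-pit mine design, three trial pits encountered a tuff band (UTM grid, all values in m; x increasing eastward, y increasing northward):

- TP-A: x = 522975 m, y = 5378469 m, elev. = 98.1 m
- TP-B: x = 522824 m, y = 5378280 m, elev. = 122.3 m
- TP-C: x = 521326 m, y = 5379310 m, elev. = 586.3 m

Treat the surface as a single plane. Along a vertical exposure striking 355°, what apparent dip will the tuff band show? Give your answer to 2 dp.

Let the plane be z = a·x + b·y + c.
TP-B−TP-A: −151a − 189b = 24.2;  TP-C−TP-A: −1649a + 841b = 488.2.
Solving gives a = −0.25675, b = 0.07708.
Unit vector along 355° is (sin 355°, cos 355°) = (-0.0872, 0.9962).
Slope in that direction = a·(-0.0872) + b·(0.9962) = 0.09917.
Apparent dip = arctan|0.09917| = 5.66° (true dip is 15.0°, so apparent ≤ true as expected).

5.66°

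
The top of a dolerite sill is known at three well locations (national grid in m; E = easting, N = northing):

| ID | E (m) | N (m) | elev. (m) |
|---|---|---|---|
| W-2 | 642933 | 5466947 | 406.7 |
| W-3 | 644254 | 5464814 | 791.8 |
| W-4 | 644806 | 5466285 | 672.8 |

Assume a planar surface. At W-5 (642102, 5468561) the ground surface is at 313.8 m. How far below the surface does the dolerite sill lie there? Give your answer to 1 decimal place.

181.6 m

Let the plane be z = a·E + b·N + c.
W-3−W-2: 1321a − 2133b = 385.1;  W-4−W-2: 1873a − 662b = 266.1.
Solving gives a = 0.100190476, b = −0.118494319.
Then c = 406.7 − a·642933 − b·5466947 = 583793.10.
At (642102, 5468561): z_contact = 64332.50 − 647993.41 + 583793.10 = 132.19 m.
Depth below ground = 313.8 − 132.19 = 181.6 m.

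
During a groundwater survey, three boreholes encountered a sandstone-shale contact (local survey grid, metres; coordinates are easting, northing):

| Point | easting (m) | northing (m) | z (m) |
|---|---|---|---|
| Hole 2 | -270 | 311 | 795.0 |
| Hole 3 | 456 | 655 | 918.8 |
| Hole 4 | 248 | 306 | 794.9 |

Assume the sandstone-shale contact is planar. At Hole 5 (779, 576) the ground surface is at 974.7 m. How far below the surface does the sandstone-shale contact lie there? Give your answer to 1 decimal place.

82.8 m

Let the plane be z = a·easting + b·northing + c.
Hole 3−Hole 2: 726a + 344b = 123.8;  Hole 4−Hole 2: 518a − 5b = −0.1.
Solving gives a = 0.00322, b = 0.35310.
Then c = 795 − a·-270 − b·311 = 686.05.
At (779, 576): z_contact = 2.50 + 203.38 + 686.05 = 891.94 m.
Depth below ground = 974.7 − 891.94 = 82.8 m.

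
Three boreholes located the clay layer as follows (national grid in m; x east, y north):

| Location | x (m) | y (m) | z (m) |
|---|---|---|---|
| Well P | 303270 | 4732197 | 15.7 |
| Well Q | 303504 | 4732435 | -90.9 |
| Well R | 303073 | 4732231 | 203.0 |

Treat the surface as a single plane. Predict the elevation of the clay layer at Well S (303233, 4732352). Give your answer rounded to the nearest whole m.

Two edge vectors: Well P→Well Q = (234, 238, -106.6), Well P→Well R = (-197, 34, 187.3).
Normal n = (Well P→Well Q) × (Well P→Well R) = (48201.8, -22828, 54842).
So ∂z/∂x = −n_x/n_z = −0.87892126 and ∂z/∂y = −n_y/n_z = 0.41625032.
Intercept c from Well P: 15.7 + 266550.45 − 1969778.51 = −1703212.36.
At (303233, 4732352): z = −266517.9 + 1969843.0 − 1703212.36 = 112.7 m.

113 m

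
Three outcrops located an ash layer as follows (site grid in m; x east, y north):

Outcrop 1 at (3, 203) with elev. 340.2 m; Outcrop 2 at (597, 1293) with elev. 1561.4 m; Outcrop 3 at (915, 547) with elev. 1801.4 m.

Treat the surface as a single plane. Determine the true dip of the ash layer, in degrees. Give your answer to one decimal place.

Let the plane be z = a·x + b·y + c.
Outcrop 2−Outcrop 1: 594a + 1090b = 1221.2;  Outcrop 3−Outcrop 1: 912a + 344b = 1461.2.
Solving gives a = 1.48480, b = 0.31122.
Gradient magnitude |∇z| = √(a² + b²) = √(2.20464 + 0.09686) = 1.51707.
True dip = arctan(1.51707) = 56.6°, dipping toward WSW (azimuth ≈ 258°).

56.6°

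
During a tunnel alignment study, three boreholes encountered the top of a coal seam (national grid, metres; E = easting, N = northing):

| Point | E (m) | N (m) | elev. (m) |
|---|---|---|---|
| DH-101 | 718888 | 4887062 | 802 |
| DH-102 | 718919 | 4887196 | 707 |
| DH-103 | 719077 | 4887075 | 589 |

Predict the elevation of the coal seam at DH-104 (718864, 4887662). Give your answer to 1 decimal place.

555.0 m

Two edge vectors: DH-101→DH-102 = (31, 134, -95), DH-101→DH-103 = (189, 13, -213).
Normal n = (DH-101→DH-102) × (DH-101→DH-103) = (-27307, -11352, -24923).
So ∂z/∂E = −n_x/n_z = −1.095654616 and ∂z/∂N = −n_y/n_z = −0.455482887.
Intercept c from DH-101: 802 + 787652.96 + 2225973.11 = 3014428.07.
At (718864, 4887662): z = −787626.7 − 2226246.4 + 3014428.07 = 555.0 m.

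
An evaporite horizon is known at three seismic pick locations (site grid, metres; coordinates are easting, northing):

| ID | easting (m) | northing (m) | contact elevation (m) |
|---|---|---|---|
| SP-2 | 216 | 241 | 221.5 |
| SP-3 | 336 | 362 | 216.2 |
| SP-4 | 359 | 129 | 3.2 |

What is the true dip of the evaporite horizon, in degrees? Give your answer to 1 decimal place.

Two edge vectors: SP-2→SP-3 = (120, 121, -5.3), SP-2→SP-4 = (143, -112, -218.3).
Normal n = (SP-2→SP-3) × (SP-2→SP-4) = (-27007.9, 25438.1, -30743).
So ∂z/∂easting = −n_x/n_z = −0.87851 and ∂z/∂northing = −n_y/n_z = 0.82744.
Gradient magnitude |∇z| = √(a² + b²) = √(0.77177 + 0.68466) = 1.20683.
True dip = arctan(1.20683) = 50.4°, dipping toward SE (azimuth ≈ 133°).

50.4°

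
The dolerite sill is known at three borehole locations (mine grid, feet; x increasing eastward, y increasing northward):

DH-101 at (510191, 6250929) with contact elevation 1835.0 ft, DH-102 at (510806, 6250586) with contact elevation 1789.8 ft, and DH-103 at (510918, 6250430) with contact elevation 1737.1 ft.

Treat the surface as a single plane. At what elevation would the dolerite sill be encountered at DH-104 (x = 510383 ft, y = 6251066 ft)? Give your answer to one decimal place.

Let the plane be z = a·x + b·y + c.
DH-102−DH-101: 615a − 343b = −45.2;  DH-103−DH-101: 727a − 499b = −97.9.
Solving gives a = 0.191657395, b = 0.475420694.
Then c = 1835 − a·510191 − b·6250929 = −3067767.88.
At (510383, 6251066): z = 97818.7 + 2971886.1 − 3067767.88 = 1936.9 ft.

1936.9 ft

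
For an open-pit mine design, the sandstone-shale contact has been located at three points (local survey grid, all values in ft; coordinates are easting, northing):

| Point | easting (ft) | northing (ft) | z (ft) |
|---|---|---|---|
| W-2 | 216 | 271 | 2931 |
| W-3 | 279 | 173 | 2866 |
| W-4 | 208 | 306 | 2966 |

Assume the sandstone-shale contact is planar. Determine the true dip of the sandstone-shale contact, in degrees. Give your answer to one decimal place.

55.2°

Let the plane be z = a·easting + b·northing + c.
W-3−W-2: 63a − 98b = −65;  W-4−W-2: −8a + 35b = 35.
Solving gives a = 0.81281, b = 1.18578.
Gradient magnitude |∇z| = √(a² + b²) = √(0.66066 + 1.40609) = 1.43762.
True dip = arctan(1.43762) = 55.2°, dipping toward SW (azimuth ≈ 214°).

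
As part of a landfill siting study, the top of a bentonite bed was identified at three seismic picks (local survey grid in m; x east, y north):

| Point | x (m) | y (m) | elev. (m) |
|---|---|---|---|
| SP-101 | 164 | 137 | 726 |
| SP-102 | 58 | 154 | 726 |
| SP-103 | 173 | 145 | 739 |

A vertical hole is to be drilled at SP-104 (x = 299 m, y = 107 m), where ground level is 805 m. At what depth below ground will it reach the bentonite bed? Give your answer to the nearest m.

Let the plane be z = a·x + b·y + c.
SP-102−SP-101: −106a + 17b = 0;  SP-103−SP-101: 9a + 8b = 13.
Solving gives a = 0.22078, b = 1.37662.
Then c = 726 − a·164 − b·137 = 501.19.
At (299, 107): z_contact = 66.0 + 147.3 + 501.19 = 714.5 m.
Depth below ground = 805 − 714.5 = 90 m.

90 m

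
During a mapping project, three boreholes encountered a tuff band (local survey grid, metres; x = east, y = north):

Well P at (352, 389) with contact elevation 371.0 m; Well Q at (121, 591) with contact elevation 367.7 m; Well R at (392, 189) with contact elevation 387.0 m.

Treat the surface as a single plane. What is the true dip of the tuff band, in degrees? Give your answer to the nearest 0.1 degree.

Two edge vectors: Well P→Well Q = (-231, 202, -3.3), Well P→Well R = (40, -200, 16).
Normal n = (Well P→Well Q) × (Well P→Well R) = (2572, 3564, 38120).
So ∂z/∂x = −n_x/n_z = −0.06747 and ∂z/∂y = −n_y/n_z = −0.09349.
Gradient magnitude |∇z| = √(a² + b²) = √(0.00455 + 0.00874) = 0.11530.
True dip = arctan(0.11530) = 6.6°, dipping toward NE (azimuth ≈ 036°).

6.6°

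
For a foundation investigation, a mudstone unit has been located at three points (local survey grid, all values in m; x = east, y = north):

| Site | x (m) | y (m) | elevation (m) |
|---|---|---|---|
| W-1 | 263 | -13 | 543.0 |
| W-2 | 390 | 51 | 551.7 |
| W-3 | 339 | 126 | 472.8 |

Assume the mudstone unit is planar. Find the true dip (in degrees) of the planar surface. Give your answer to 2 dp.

41.07°

Let the plane be z = a·x + b·y + c.
W-2−W-1: 127a + 64b = 8.7;  W-3−W-1: 76a + 139b = −70.2.
Solving gives a = 0.44586, b = −0.74882.
Gradient magnitude |∇z| = √(a² + b²) = √(0.19879 + 0.56072) = 0.87150.
True dip = arctan(0.87150) = 41.07°, dipping toward NNW (azimuth ≈ 329°).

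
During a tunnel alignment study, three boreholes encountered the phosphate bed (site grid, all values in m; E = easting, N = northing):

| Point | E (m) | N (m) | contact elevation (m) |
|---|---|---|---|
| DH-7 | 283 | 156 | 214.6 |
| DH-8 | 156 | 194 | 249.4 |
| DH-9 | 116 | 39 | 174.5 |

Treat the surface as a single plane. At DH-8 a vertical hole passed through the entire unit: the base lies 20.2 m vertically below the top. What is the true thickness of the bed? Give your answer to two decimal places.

17.86 m

Two edge vectors: DH-7→DH-8 = (-127, 38, 34.8), DH-7→DH-9 = (-167, -117, -40.1).
Normal n = (DH-7→DH-8) × (DH-7→DH-9) = (2547.8, -10904.3, 21205).
So ∂z/∂E = −n_x/n_z = −0.12015 and ∂z/∂N = −n_y/n_z = 0.51423.
|∇z| = √(a²+b²) = 0.52808, so dip δ = arctan(0.52808) = 27.84°.
True thickness = vertical thickness × cos δ = 20.2 × cos 27.84° = 17.86 m.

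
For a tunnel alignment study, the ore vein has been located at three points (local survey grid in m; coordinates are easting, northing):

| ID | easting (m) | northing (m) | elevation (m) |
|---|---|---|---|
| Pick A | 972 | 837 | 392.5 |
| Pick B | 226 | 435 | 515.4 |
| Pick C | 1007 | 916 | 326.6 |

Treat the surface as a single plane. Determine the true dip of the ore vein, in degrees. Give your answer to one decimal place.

46.9°

Let the plane be z = a·easting + b·northing + c.
Pick B−Pick A: −746a − 402b = 122.9;  Pick C−Pick A: 35a + 79b = −65.9.
Solving gives a = 0.37408, b = −0.99991.
Gradient magnitude |∇z| = √(a² + b²) = √(0.13994 + 0.99982) = 1.06759.
True dip = arctan(1.06759) = 46.9°, dipping toward NNW (azimuth ≈ 339°).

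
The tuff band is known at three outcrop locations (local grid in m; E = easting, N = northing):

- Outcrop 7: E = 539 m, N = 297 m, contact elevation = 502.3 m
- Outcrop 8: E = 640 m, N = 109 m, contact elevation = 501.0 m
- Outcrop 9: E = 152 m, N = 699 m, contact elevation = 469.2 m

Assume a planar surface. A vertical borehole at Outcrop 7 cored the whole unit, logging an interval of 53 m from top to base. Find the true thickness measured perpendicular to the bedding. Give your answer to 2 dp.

51.52 m

Two edge vectors: Outcrop 7→Outcrop 8 = (101, -188, -1.3), Outcrop 7→Outcrop 9 = (-387, 402, -33.1).
Normal n = (Outcrop 7→Outcrop 8) × (Outcrop 7→Outcrop 9) = (6745.4, 3846.2, -32154).
So ∂z/∂E = −n_x/n_z = 0.20978 and ∂z/∂N = −n_y/n_z = 0.11962.
|∇z| = √(a²+b²) = 0.24149, so dip δ = arctan(0.24149) = 13.58°.
True thickness = vertical thickness × cos δ = 53 × cos 13.58° = 51.52 m.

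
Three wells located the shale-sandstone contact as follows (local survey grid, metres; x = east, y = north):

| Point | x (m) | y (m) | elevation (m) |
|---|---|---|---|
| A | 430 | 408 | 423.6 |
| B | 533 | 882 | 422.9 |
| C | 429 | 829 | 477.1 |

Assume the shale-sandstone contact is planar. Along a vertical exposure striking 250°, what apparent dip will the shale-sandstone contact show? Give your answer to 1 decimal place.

26.9°

Two edge vectors: A→B = (103, 474, -0.7), A→C = (-1, 421, 53.5).
Normal n = (A→B) × (A→C) = (25653.7, -5509.8, 43837).
So ∂z/∂x = −n_x/n_z = −0.58521 and ∂z/∂y = −n_y/n_z = 0.12569.
Unit vector along 250° is (sin 250°, cos 250°) = (-0.9397, -0.3420).
Slope in that direction = a·(-0.9397) + b·(-0.3420) = 0.50693.
Apparent dip = arctan|0.50693| = 26.9° (true dip is 30.9°, so apparent ≤ true as expected).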